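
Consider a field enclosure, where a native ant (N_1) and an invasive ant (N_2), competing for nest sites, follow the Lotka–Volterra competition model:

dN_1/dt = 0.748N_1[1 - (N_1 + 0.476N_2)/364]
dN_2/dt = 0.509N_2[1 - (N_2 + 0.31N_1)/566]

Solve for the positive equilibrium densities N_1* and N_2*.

N_1* ≈ 111, N_2* ≈ 532

Setting both brackets to zero gives the nullclines N_1 + 0.476N_2 = 364 and 0.31N_1 + N_2 = 566.
Substituting N_2 = 566 - 0.31N_1 into the first: N_1(1 - 0.476·0.31) = 364 - 0.476·566.
So N_1* = 94.6/0.852 = 111, and then N_2* = 566 - 0.31·111 = 532.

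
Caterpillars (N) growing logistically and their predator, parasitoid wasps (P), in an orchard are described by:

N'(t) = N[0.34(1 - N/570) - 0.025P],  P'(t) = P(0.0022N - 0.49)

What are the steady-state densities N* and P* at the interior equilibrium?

N* ≈ 223, P* ≈ 8.29

From dP/dt = 0 with P > 0: 0.0022N* = 0.49, so N* = 223.
Substitute into dN/dt = 0: 0.34(1 - 223/570) = 0.025P*.
The bracket is 0.609, giving P* = 0.207/0.025 = 8.29.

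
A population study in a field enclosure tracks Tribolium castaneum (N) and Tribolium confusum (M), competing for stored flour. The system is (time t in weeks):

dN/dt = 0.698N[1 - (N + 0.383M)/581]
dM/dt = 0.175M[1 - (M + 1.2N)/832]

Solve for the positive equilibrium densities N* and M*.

Setting both brackets to zero gives the nullclines N + 0.383M = 581 and 1.2N + M = 832.
Substituting M = 832 - 1.2N into the first: N(1 - 0.383·1.2) = 581 - 0.383·832.
So N* = 262/0.54 = 485, and then M* = 832 - 1.2·485 = 249.

N* ≈ 485, M* ≈ 249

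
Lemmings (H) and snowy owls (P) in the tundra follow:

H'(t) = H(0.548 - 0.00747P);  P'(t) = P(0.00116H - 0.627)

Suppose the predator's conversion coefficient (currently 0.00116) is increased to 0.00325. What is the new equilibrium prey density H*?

H* ≈ 193

At the interior fixed point, setting dP/dt = 0 with P > 0 fixes H* = (predator death rate)/(HP coefficient) — independent of the other coefficients.
With the change, H* = 0.627/0.00325 = 193; it falls from 541.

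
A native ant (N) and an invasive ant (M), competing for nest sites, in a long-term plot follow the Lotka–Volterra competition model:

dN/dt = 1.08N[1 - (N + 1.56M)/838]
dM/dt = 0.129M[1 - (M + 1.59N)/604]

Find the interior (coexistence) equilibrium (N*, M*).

N* ≈ 70.4, M* ≈ 492

Setting both brackets to zero gives the nullclines N + 1.56M = 838 and 1.59N + M = 604.
Substituting M = 604 - 1.59N into the first: N(1 - 1.56·1.59) = 838 - 1.56·604.
So N* = -104/-1.48 = 70.4, and then M* = 604 - 1.59·70.4 = 492.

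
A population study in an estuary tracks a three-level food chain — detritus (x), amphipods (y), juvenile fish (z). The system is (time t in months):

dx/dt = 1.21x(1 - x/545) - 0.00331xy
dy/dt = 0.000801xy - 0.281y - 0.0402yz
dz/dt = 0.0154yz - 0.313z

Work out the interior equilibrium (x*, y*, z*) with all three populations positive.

x* ≈ 515, y* ≈ 20.3, z* ≈ 3.27

From dz/dt = 0: 0.0154y* = 0.313, so y* = 20.3.
From dx/dt = 0: 1.21(1 - x*/545) = 0.00331·20.3, giving x* = 545·(1 - 0.0556) = 515.
From dy/dt = 0: 0.000801·515 - 0.281 = 0.0402z*, so z* = 0.131/0.0402 = 3.27.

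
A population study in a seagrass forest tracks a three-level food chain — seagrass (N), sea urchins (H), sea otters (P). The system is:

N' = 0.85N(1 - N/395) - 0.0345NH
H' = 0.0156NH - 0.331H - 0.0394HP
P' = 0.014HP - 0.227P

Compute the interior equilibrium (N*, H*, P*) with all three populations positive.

N* ≈ 135, H* ≈ 16.2, P* ≈ 45.1

From dP/dt = 0: 0.014H* = 0.227, so H* = 16.2.
From dN/dt = 0: 0.85(1 - N*/395) = 0.0345·16.2, giving N* = 395·(1 - 0.658) = 135.
From dH/dt = 0: 0.0156·135 - 0.331 = 0.0394P*, so P* = 1.78/0.0394 = 45.1.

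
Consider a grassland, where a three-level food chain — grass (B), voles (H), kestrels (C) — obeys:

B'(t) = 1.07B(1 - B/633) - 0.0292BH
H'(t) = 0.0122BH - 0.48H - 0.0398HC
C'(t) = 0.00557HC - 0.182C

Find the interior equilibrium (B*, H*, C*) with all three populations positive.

B* ≈ 68.6, H* ≈ 32.7, C* ≈ 8.96

From dC/dt = 0: 0.00557H* = 0.182, so H* = 32.7.
From dB/dt = 0: 1.07(1 - B*/633) = 0.0292·32.7, giving B* = 633·(1 - 0.892) = 68.6.
From dH/dt = 0: 0.0122·68.6 - 0.48 = 0.0398C*, so C* = 0.356/0.0398 = 8.96.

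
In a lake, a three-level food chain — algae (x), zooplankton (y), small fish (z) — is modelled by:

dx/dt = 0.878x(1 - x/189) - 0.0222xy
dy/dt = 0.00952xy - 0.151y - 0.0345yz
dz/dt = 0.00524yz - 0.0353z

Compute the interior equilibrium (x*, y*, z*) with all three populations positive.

x* ≈ 157, y* ≈ 6.74, z* ≈ 38.9

From dz/dt = 0: 0.00524y* = 0.0353, so y* = 6.74.
From dx/dt = 0: 0.878(1 - x*/189) = 0.0222·6.74, giving x* = 189·(1 - 0.17) = 157.
From dy/dt = 0: 0.00952·157 - 0.151 = 0.0345z*, so z* = 1.34/0.0345 = 38.9.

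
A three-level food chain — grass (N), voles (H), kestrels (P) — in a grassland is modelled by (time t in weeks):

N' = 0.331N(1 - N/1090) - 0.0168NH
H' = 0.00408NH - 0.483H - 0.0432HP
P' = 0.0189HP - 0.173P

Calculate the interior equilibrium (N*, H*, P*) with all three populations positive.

From dP/dt = 0: 0.0189H* = 0.173, so H* = 9.15.
From dN/dt = 0: 0.331(1 - N*/1090) = 0.0168·9.15, giving N* = 1090·(1 - 0.465) = 584.
From dH/dt = 0: 0.00408·584 - 0.483 = 0.0432P*, so P* = 1.9/0.0432 = 43.9.

N* ≈ 584, H* ≈ 9.15, P* ≈ 43.9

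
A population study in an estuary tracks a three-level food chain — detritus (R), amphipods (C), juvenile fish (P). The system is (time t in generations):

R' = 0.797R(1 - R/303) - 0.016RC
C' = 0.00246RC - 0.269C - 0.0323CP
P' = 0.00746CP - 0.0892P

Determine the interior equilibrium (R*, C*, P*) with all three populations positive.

From dP/dt = 0: 0.00746C* = 0.0892, so C* = 12.
From dR/dt = 0: 0.797(1 - R*/303) = 0.016·12, giving R* = 303·(1 - 0.24) = 230.
From dC/dt = 0: 0.00246·230 - 0.269 = 0.0323P*, so P* = 0.297/0.0323 = 9.21.

R* ≈ 230, C* ≈ 12, P* ≈ 9.21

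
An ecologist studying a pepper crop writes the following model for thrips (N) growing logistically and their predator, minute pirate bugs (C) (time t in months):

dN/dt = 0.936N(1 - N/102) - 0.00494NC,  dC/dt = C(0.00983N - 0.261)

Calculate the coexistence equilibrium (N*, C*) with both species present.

N* ≈ 26.6, C* ≈ 140

From dC/dt = 0 with C > 0: 0.00983N* = 0.261, so N* = 26.6.
Substitute into dN/dt = 0: 0.936(1 - 26.6/102) = 0.00494C*.
The bracket is 0.74, giving C* = 0.692/0.00494 = 140.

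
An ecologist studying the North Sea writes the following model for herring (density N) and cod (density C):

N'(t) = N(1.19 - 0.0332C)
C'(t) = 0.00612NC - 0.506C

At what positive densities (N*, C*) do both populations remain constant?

Set dC/dt = 0 with C > 0: 0.00612N - 0.506 = 0, so N* = 0.506/0.00612 = 82.7.
Set dN/dt = 0 with N > 0: 1.19 - 0.0332C = 0, so C* = 1.19/0.0332 = 35.8.

N* ≈ 82.7, C* ≈ 35.8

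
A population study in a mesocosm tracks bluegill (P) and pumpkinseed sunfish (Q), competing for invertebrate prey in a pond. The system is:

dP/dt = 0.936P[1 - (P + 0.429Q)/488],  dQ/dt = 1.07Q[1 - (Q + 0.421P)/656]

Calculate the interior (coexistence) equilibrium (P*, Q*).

Setting both brackets to zero gives the nullclines P + 0.429Q = 488 and 0.421P + Q = 656.
Substituting Q = 656 - 0.421P into the first: P(1 - 0.429·0.421) = 488 - 0.429·656.
So P* = 207/0.819 = 252, and then Q* = 656 - 0.421·252 = 550.

P* ≈ 252, Q* ≈ 550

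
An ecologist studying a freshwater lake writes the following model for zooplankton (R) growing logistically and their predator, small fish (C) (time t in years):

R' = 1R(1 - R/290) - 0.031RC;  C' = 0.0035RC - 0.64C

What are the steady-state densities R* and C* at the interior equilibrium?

From dC/dt = 0 with C > 0: 0.0035R* = 0.64, so R* = 183.
Substitute into dR/dt = 0: 1(1 - 183/290) = 0.031C*.
The bracket is 0.369, giving C* = 0.369/0.031 = 11.9.

R* ≈ 183, C* ≈ 11.9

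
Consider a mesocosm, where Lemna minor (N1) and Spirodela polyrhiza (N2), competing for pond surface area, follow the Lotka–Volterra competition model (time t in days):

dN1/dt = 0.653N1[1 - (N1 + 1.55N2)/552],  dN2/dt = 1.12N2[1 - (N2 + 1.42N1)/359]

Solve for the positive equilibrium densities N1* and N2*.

Setting both brackets to zero gives the nullclines N1 + 1.55N2 = 552 and 1.42N1 + N2 = 359.
Substituting N2 = 359 - 1.42N1 into the first: N1(1 - 1.55·1.42) = 552 - 1.55·359.
So N1* = -4.45/-1.2 = 3.71, and then N2* = 359 - 1.42·3.71 = 354.

N1* ≈ 3.71, N2* ≈ 354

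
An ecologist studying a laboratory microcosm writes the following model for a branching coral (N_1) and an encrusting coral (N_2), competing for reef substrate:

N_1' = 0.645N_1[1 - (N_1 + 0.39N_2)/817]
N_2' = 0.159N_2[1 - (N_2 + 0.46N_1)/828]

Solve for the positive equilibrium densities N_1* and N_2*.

N_1* ≈ 602, N_2* ≈ 551

Setting both brackets to zero gives the nullclines N_1 + 0.39N_2 = 817 and 0.46N_1 + N_2 = 828.
Substituting N_2 = 828 - 0.46N_1 into the first: N_1(1 - 0.39·0.46) = 817 - 0.39·828.
So N_1* = 494/0.821 = 602, and then N_2* = 828 - 0.46·602 = 551.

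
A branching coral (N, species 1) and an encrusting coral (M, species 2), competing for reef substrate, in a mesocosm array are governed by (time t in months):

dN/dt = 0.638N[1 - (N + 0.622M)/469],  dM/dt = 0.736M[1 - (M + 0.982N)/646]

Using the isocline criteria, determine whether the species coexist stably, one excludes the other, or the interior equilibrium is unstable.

stable coexistence

Compare the nullcline intercepts: K1/α12 = 469/0.622 = 754 > K2 = 646; K2/α21 = 646/0.982 = 658 > K1 = 469.
Since both inequalities hold, each species can invade when rare, so the interior equilibrium is stable.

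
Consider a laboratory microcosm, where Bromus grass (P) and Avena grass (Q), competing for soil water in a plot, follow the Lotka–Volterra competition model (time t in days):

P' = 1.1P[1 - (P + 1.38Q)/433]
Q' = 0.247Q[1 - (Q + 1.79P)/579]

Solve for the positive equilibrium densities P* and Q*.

P* ≈ 249, Q* ≈ 133

Setting both brackets to zero gives the nullclines P + 1.38Q = 433 and 1.79P + Q = 579.
Substituting Q = 579 - 1.79P into the first: P(1 - 1.38·1.79) = 433 - 1.38·579.
So P* = -366/-1.47 = 249, and then Q* = 579 - 1.79·249 = 133.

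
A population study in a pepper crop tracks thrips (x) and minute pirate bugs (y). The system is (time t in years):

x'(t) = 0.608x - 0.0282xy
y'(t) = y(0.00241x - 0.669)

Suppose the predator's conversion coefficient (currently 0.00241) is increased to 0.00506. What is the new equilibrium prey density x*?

x* ≈ 132

At the interior fixed point, setting dy/dt = 0 with y > 0 fixes x* = (predator death rate)/(xy coefficient) — independent of the other coefficients.
With the change, x* = 0.669/0.00506 = 132; it falls from 278.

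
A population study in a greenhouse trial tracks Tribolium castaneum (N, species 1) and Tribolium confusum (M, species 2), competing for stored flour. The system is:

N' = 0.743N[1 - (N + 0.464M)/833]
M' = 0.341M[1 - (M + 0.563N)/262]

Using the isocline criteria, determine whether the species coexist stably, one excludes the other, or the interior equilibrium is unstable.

Compare the nullcline intercepts: K1/α12 = 833/0.464 = 1800 > K2 = 262; K2/α21 = 262/0.563 = 465 < K1 = 833.
Since the inequalities point opposite ways, species 1 can invade but species 2 cannot.

species 1 excludes species 2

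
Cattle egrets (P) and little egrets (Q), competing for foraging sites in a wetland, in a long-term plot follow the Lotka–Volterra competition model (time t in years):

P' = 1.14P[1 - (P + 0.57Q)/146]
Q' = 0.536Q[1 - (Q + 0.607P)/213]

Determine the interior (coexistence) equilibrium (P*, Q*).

P* ≈ 37.6, Q* ≈ 190

Setting both brackets to zero gives the nullclines P + 0.57Q = 146 and 0.607P + Q = 213.
Substituting Q = 213 - 0.607P into the first: P(1 - 0.57·0.607) = 146 - 0.57·213.
So P* = 24.6/0.654 = 37.6, and then Q* = 213 - 0.607·37.6 = 190.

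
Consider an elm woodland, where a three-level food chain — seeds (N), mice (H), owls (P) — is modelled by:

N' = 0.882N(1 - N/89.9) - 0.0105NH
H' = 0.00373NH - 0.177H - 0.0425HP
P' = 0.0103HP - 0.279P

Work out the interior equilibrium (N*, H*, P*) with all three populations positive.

N* ≈ 60.9, H* ≈ 27.1, P* ≈ 1.18

From dP/dt = 0: 0.0103H* = 0.279, so H* = 27.1.
From dN/dt = 0: 0.882(1 - N*/89.9) = 0.0105·27.1, giving N* = 89.9·(1 - 0.322) = 60.9.
From dH/dt = 0: 0.00373·60.9 - 0.177 = 0.0425P*, so P* = 0.0502/0.0425 = 1.18.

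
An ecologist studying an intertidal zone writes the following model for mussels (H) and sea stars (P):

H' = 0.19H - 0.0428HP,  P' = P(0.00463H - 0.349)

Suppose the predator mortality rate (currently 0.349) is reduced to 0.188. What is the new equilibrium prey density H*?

H* ≈ 40.6

At the interior fixed point, setting dP/dt = 0 with P > 0 fixes H* = (predator death rate)/(HP coefficient) — independent of the other coefficients.
With the change, H* = 0.188/0.00463 = 40.6; it falls from 75.4.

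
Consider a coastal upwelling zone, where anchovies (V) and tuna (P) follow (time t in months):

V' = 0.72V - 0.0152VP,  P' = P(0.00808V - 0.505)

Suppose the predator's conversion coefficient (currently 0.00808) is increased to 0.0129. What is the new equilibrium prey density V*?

V* ≈ 39.1

At the interior fixed point, setting dP/dt = 0 with P > 0 fixes V* = (predator death rate)/(VP coefficient) — independent of the other coefficients.
With the change, V* = 0.505/0.0129 = 39.1; it falls from 62.5.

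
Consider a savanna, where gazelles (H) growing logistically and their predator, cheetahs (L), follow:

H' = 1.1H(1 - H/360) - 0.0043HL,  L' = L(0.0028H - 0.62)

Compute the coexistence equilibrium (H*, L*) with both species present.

H* ≈ 221, L* ≈ 98.5

From dL/dt = 0 with L > 0: 0.0028H* = 0.62, so H* = 221.
Substitute into dH/dt = 0: 1.1(1 - 221/360) = 0.0043L*.
The bracket is 0.385, giving L* = 0.423/0.0043 = 98.5.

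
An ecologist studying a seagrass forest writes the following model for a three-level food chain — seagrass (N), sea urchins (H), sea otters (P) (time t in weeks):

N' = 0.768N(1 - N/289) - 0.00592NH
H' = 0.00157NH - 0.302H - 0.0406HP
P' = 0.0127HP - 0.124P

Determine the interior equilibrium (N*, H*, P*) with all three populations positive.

N* ≈ 267, H* ≈ 9.76, P* ≈ 2.9

From dP/dt = 0: 0.0127H* = 0.124, so H* = 9.76.
From dN/dt = 0: 0.768(1 - N*/289) = 0.00592·9.76, giving N* = 289·(1 - 0.0753) = 267.
From dH/dt = 0: 0.00157·267 - 0.302 = 0.0406P*, so P* = 0.118/0.0406 = 2.9.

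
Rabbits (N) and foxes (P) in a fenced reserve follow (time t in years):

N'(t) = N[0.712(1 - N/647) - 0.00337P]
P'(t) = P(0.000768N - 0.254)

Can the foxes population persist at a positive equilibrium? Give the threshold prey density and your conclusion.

The predator equation gives dP/dt > 0 only when N > 0.254/0.000768 = 331.
Without the predator, N → K = 647. Since 647 > 331, the predator can invade and persist.

Threshold N = 331; K > 331, so yes, the predator persists.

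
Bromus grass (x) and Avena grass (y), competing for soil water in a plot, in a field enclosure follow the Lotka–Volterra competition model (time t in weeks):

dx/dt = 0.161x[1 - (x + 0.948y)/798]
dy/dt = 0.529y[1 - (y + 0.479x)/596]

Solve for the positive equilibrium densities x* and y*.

Setting both brackets to zero gives the nullclines x + 0.948y = 798 and 0.479x + y = 596.
Substituting y = 596 - 0.479x into the first: x(1 - 0.948·0.479) = 798 - 0.948·596.
So x* = 233/0.546 = 427, and then y* = 596 - 0.479·427 = 392.

x* ≈ 427, y* ≈ 392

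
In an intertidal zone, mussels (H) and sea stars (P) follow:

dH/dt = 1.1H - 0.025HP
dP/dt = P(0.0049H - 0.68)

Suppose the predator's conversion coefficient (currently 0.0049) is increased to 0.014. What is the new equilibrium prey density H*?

H* ≈ 48.6

At the interior fixed point, setting dP/dt = 0 with P > 0 fixes H* = (predator death rate)/(HP coefficient) — independent of the other coefficients.
With the change, H* = 0.68/0.014 = 48.6; it falls from 139.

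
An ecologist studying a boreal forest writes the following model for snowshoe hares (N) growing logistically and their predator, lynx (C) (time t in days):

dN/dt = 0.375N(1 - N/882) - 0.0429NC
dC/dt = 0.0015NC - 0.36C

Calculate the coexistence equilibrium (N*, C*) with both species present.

From dC/dt = 0 with C > 0: 0.0015N* = 0.36, so N* = 240.
Substitute into dN/dt = 0: 0.375(1 - 240/882) = 0.0429C*.
The bracket is 0.728, giving C* = 0.273/0.0429 = 6.36.

N* ≈ 240, C* ≈ 6.36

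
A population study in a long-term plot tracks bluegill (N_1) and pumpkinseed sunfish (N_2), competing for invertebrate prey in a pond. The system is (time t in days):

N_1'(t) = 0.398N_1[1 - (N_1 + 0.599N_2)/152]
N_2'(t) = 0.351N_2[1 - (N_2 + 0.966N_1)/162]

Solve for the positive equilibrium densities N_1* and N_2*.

N_1* ≈ 130, N_2* ≈ 36

Setting both brackets to zero gives the nullclines N_1 + 0.599N_2 = 152 and 0.966N_1 + N_2 = 162.
Substituting N_2 = 162 - 0.966N_1 into the first: N_1(1 - 0.599·0.966) = 152 - 0.599·162.
So N_1* = 55/0.421 = 130, and then N_2* = 162 - 0.966·130 = 36.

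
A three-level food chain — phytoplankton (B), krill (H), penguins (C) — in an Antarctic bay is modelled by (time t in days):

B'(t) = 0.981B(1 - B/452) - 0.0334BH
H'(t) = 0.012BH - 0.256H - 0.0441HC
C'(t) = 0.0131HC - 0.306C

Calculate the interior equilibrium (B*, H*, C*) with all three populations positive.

From dC/dt = 0: 0.0131H* = 0.306, so H* = 23.4.
From dB/dt = 0: 0.981(1 - B*/452) = 0.0334·23.4, giving B* = 452·(1 - 0.795) = 92.5.
From dH/dt = 0: 0.012·92.5 - 0.256 = 0.0441C*, so C* = 0.854/0.0441 = 19.4.

B* ≈ 92.5, H* ≈ 23.4, C* ≈ 19.4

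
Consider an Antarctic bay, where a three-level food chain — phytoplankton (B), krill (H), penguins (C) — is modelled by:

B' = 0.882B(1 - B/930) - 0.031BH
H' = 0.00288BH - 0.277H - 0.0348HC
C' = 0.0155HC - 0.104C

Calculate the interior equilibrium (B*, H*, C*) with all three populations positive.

B* ≈ 711, H* ≈ 6.71, C* ≈ 50.9

From dC/dt = 0: 0.0155H* = 0.104, so H* = 6.71.
From dB/dt = 0: 0.882(1 - B*/930) = 0.031·6.71, giving B* = 930·(1 - 0.236) = 711.
From dH/dt = 0: 0.00288·711 - 0.277 = 0.0348C*, so C* = 1.77/0.0348 = 50.9.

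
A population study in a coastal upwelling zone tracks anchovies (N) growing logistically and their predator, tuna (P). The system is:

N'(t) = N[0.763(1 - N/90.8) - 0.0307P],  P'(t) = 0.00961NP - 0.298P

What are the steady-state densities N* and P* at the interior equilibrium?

N* ≈ 31, P* ≈ 16.4

From dP/dt = 0 with P > 0: 0.00961N* = 0.298, so N* = 31.
Substitute into dN/dt = 0: 0.763(1 - 31/90.8) = 0.0307P*.
The bracket is 0.658, giving P* = 0.502/0.0307 = 16.4.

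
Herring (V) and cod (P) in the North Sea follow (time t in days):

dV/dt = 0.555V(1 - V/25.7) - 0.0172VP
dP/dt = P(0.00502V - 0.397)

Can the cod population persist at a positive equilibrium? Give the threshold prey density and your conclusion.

The predator equation gives dP/dt > 0 only when V > 0.397/0.00502 = 79.1.
Without the predator, V → K = 25.7. Since 25.7 < 79.1, the predator cannot invade.

Threshold V = 79.1; K < 79.1, so no, the predator goes extinct.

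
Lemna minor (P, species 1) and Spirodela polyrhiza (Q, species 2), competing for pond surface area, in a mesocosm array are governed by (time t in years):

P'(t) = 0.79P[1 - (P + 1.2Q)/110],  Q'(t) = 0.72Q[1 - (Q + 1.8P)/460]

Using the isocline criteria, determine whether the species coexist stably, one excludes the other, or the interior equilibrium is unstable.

species 2 excludes species 1

Compare the nullcline intercepts: K1/α12 = 110/1.2 = 91.7 < K2 = 460; K2/α21 = 460/1.8 = 256 > K1 = 110.
Since the inequalities point opposite ways, species 2 can invade but species 1 cannot.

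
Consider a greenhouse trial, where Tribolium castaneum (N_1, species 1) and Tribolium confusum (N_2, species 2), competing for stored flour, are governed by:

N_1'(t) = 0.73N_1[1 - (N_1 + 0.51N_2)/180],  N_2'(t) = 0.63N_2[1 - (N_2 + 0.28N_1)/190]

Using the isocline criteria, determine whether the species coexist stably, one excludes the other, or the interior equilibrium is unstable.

Compare the nullcline intercepts: K1/α12 = 180/0.51 = 353 > K2 = 190; K2/α21 = 190/0.28 = 679 > K1 = 180.
Since both inequalities hold, each species can invade when rare, so the interior equilibrium is stable.

stable coexistence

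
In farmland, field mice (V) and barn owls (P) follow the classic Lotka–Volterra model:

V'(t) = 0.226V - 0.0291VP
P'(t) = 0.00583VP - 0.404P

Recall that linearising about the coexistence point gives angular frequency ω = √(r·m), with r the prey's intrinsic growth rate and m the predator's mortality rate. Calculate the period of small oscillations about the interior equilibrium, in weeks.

Here r = 0.226 and m = 0.404, so r·m = 0.0913.
ω = √0.0913 = 0.302 per week, hence T = 2π/ω ≈ 20.8 weeks.

T ≈ 20.8 weeks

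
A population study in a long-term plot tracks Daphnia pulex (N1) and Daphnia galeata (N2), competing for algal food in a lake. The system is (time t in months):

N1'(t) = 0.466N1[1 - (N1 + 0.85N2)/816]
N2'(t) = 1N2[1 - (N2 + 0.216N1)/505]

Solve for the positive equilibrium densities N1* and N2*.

N1* ≈ 474, N2* ≈ 403

Setting both brackets to zero gives the nullclines N1 + 0.85N2 = 816 and 0.216N1 + N2 = 505.
Substituting N2 = 505 - 0.216N1 into the first: N1(1 - 0.85·0.216) = 816 - 0.85·505.
So N1* = 387/0.816 = 474, and then N2* = 505 - 0.216·474 = 403.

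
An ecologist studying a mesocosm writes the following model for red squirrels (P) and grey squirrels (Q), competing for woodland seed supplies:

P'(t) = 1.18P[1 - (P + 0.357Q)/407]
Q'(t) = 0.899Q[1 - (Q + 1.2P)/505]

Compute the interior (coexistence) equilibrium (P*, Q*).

Setting both brackets to zero gives the nullclines P + 0.357Q = 407 and 1.2P + Q = 505.
Substituting Q = 505 - 1.2P into the first: P(1 - 0.357·1.2) = 407 - 0.357·505.
So P* = 227/0.572 = 397, and then Q* = 505 - 1.2·397 = 29.

P* ≈ 397, Q* ≈ 29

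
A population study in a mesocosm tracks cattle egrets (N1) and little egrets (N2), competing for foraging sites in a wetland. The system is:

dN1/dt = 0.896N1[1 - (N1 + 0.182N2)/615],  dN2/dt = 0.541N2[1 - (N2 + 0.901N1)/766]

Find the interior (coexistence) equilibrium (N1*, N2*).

N1* ≈ 569, N2* ≈ 253

Setting both brackets to zero gives the nullclines N1 + 0.182N2 = 615 and 0.901N1 + N2 = 766.
Substituting N2 = 766 - 0.901N1 into the first: N1(1 - 0.182·0.901) = 615 - 0.182·766.
So N1* = 476/0.836 = 569, and then N2* = 766 - 0.901·569 = 253.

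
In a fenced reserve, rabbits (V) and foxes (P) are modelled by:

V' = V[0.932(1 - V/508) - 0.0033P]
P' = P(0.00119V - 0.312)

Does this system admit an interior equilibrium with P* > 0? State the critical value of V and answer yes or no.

Threshold V = 262; K > 262, so yes, the predator persists.

The predator equation gives dP/dt > 0 only when V > 0.312/0.00119 = 262.
Without the predator, V → K = 508. Since 508 > 262, the predator can invade and persist.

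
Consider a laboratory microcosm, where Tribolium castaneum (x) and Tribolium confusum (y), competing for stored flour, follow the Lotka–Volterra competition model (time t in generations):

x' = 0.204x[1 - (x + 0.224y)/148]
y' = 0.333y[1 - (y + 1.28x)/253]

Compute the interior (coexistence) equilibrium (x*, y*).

x* ≈ 128, y* ≈ 89.1

Setting both brackets to zero gives the nullclines x + 0.224y = 148 and 1.28x + y = 253.
Substituting y = 253 - 1.28x into the first: x(1 - 0.224·1.28) = 148 - 0.224·253.
So x* = 91.3/0.713 = 128, and then y* = 253 - 1.28·128 = 89.1.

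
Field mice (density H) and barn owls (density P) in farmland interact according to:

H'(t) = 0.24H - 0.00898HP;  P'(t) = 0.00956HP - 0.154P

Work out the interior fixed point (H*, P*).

Set dP/dt = 0 with P > 0: 0.00956H - 0.154 = 0, so H* = 0.154/0.00956 = 16.1.
Set dH/dt = 0 with H > 0: 0.24 - 0.00898P = 0, so P* = 0.24/0.00898 = 26.7.

H* ≈ 16.1, P* ≈ 26.7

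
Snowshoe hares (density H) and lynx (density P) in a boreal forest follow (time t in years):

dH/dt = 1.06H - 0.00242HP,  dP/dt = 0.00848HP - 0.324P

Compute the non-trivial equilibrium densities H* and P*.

Set dP/dt = 0 with P > 0: 0.00848H - 0.324 = 0, so H* = 0.324/0.00848 = 38.2.
Set dH/dt = 0 with H > 0: 1.06 - 0.00242P = 0, so P* = 1.06/0.00242 = 438.

H* ≈ 38.2, P* ≈ 438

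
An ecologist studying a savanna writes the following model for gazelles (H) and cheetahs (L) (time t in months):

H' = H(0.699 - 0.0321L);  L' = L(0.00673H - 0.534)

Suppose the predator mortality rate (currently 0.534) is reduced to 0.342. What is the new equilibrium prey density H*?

H* ≈ 50.8

At the interior fixed point, setting dL/dt = 0 with L > 0 fixes H* = (predator death rate)/(HL coefficient) — independent of the other coefficients.
With the change, H* = 0.342/0.00673 = 50.8; it falls from 79.3.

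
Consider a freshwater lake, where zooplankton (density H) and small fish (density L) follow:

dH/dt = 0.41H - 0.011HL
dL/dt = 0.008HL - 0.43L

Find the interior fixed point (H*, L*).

H* ≈ 53.8, L* ≈ 37.3

Set dL/dt = 0 with L > 0: 0.008H - 0.43 = 0, so H* = 0.43/0.008 = 53.8.
Set dH/dt = 0 with H > 0: 0.41 - 0.011L = 0, so L* = 0.41/0.011 = 37.3.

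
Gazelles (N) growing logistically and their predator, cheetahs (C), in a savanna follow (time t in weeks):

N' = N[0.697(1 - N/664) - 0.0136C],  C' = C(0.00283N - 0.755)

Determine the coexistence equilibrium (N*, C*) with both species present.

N* ≈ 267, C* ≈ 30.7

From dC/dt = 0 with C > 0: 0.00283N* = 0.755, so N* = 267.
Substitute into dN/dt = 0: 0.697(1 - 267/664) = 0.0136C*.
The bracket is 0.598, giving C* = 0.417/0.0136 = 30.7.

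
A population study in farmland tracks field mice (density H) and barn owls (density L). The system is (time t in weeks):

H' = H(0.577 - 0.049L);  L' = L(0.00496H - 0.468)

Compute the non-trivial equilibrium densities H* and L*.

H* ≈ 94.4, L* ≈ 11.8

Set dL/dt = 0 with L > 0: 0.00496H - 0.468 = 0, so H* = 0.468/0.00496 = 94.4.
Set dH/dt = 0 with H > 0: 0.577 - 0.049L = 0, so L* = 0.577/0.049 = 11.8.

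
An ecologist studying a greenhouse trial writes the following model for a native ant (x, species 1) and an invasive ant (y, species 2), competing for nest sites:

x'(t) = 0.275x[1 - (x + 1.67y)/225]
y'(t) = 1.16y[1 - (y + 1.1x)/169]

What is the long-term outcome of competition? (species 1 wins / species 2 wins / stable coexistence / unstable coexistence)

Compare the nullcline intercepts: K1/α12 = 225/1.67 = 135 < K2 = 169; K2/α21 = 169/1.1 = 154 < K1 = 225.
Since both are reversed, neither can invade when rare; the interior point is a saddle.

unstable coexistence (outcome depends on initial conditions)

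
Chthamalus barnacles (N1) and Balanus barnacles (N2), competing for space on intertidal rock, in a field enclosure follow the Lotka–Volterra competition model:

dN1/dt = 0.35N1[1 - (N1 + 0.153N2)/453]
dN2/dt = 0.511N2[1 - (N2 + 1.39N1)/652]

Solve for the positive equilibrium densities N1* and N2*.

Setting both brackets to zero gives the nullclines N1 + 0.153N2 = 453 and 1.39N1 + N2 = 652.
Substituting N2 = 652 - 1.39N1 into the first: N1(1 - 0.153·1.39) = 453 - 0.153·652.
So N1* = 353/0.787 = 449, and then N2* = 652 - 1.39·449 = 28.4.

N1* ≈ 449, N2* ≈ 28.4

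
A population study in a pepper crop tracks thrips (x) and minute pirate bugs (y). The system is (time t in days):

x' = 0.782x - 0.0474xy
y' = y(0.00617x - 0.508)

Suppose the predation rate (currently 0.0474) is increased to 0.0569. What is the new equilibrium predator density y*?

y* ≈ 13.7

At the interior fixed point, setting dx/dt = 0 with x > 0 fixes y* = (prey growth rate)/(xy coefficient) — independent of the other coefficients.
With the change, y* = 0.782/0.0569 = 13.7; it falls from 16.5.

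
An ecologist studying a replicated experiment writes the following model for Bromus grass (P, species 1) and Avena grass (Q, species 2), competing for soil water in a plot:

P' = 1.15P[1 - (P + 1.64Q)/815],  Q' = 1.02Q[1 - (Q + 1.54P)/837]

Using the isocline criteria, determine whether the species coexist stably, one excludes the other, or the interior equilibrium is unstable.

Compare the nullcline intercepts: K1/α12 = 815/1.64 = 497 < K2 = 837; K2/α21 = 837/1.54 = 544 < K1 = 815.
Since both are reversed, neither can invade when rare; the interior point is a saddle.

unstable coexistence (outcome depends on initial conditions)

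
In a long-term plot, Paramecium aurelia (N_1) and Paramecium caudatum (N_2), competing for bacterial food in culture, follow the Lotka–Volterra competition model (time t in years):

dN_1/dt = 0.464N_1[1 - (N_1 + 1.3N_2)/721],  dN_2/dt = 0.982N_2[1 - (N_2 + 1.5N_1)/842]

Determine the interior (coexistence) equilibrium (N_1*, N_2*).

Setting both brackets to zero gives the nullclines N_1 + 1.3N_2 = 721 and 1.5N_1 + N_2 = 842.
Substituting N_2 = 842 - 1.5N_1 into the first: N_1(1 - 1.3·1.5) = 721 - 1.3·842.
So N_1* = -374/-0.95 = 393, and then N_2* = 842 - 1.5·393 = 252.

N_1* ≈ 393, N_2* ≈ 252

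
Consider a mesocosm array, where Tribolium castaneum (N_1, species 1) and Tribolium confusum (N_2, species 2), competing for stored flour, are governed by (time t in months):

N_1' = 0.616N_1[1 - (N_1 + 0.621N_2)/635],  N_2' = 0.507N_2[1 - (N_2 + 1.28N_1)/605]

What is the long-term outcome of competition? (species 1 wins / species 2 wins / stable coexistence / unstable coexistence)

Compare the nullcline intercepts: K1/α12 = 635/0.621 = 1020 > K2 = 605; K2/α21 = 605/1.28 = 473 < K1 = 635.
Since the inequalities point opposite ways, species 1 can invade but species 2 cannot.

species 1 excludes species 2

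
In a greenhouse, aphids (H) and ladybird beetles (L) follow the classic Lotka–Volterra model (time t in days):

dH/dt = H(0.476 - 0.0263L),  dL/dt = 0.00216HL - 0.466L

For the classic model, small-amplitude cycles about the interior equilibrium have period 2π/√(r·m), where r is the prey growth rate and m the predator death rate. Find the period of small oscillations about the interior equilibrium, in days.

Here r = 0.476 and m = 0.466, so r·m = 0.222.
ω = √0.222 = 0.471 per day, hence T = 2π/ω ≈ 13.3 days.

T ≈ 13.3 days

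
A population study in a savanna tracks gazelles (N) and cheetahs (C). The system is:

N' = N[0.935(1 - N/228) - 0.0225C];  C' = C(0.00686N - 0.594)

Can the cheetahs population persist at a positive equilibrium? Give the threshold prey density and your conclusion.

The predator equation gives dC/dt > 0 only when N > 0.594/0.00686 = 86.6.
Without the predator, N → K = 228. Since 228 > 86.6, the predator can invade and persist.

Threshold N = 86.6; K > 86.6, so yes, the predator persists.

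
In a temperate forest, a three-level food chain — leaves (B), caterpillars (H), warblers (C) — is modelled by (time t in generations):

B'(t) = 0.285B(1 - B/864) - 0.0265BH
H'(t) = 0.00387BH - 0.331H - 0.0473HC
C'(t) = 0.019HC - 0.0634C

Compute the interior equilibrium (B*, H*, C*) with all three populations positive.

From dC/dt = 0: 0.019H* = 0.0634, so H* = 3.34.
From dB/dt = 0: 0.285(1 - B*/864) = 0.0265·3.34, giving B* = 864·(1 - 0.31) = 596.
From dH/dt = 0: 0.00387·596 - 0.331 = 0.0473C*, so C* = 1.98/0.0473 = 41.8.

B* ≈ 596, H* ≈ 3.34, C* ≈ 41.8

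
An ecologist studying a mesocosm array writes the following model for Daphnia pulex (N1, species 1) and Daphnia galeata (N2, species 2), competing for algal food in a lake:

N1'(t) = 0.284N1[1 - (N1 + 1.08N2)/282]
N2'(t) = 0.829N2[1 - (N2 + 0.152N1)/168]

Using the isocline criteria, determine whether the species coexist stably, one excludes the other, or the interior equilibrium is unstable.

Compare the nullcline intercepts: K1/α12 = 282/1.08 = 261 > K2 = 168; K2/α21 = 168/0.152 = 1110 > K1 = 282.
Since both inequalities hold, each species can invade when rare, so the interior equilibrium is stable.

stable coexistence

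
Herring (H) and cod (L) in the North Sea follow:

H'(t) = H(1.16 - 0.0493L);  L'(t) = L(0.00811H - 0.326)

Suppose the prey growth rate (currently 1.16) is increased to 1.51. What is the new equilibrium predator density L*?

L* ≈ 30.6

At the interior fixed point, setting dH/dt = 0 with H > 0 fixes L* = (prey growth rate)/(HL coefficient) — independent of the other coefficients.
With the change, L* = 1.51/0.0493 = 30.6; it rises from 23.5.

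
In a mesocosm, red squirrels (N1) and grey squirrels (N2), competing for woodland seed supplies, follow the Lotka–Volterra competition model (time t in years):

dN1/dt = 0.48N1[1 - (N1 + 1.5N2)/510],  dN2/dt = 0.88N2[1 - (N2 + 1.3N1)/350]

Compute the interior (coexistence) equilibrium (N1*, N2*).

Setting both brackets to zero gives the nullclines N1 + 1.5N2 = 510 and 1.3N1 + N2 = 350.
Substituting N2 = 350 - 1.3N1 into the first: N1(1 - 1.5·1.3) = 510 - 1.5·350.
So N1* = -15/-0.95 = 15.8, and then N2* = 350 - 1.3·15.8 = 329.

N1* ≈ 15.8, N2* ≈ 329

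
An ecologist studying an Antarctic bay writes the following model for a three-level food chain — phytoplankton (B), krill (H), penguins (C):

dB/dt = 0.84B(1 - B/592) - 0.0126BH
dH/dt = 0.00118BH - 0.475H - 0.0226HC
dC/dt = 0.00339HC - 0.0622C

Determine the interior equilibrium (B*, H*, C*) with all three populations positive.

B* ≈ 429, H* ≈ 18.3, C* ≈ 1.39

From dC/dt = 0: 0.00339H* = 0.0622, so H* = 18.3.
From dB/dt = 0: 0.84(1 - B*/592) = 0.0126·18.3, giving B* = 592·(1 - 0.275) = 429.
From dH/dt = 0: 0.00118·429 - 0.475 = 0.0226C*, so C* = 0.0313/0.0226 = 1.39.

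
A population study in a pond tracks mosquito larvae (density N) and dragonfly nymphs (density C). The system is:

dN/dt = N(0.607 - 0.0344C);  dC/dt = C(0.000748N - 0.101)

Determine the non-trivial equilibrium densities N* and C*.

N* ≈ 135, C* ≈ 17.6

Set dC/dt = 0 with C > 0: 0.000748N - 0.101 = 0, so N* = 0.101/0.000748 = 135.
Set dN/dt = 0 with N > 0: 0.607 - 0.0344C = 0, so C* = 0.607/0.0344 = 17.6.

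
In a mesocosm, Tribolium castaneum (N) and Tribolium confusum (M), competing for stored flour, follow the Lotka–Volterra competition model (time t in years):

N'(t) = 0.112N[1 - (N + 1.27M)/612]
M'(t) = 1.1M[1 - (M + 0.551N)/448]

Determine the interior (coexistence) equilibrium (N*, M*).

Setting both brackets to zero gives the nullclines N + 1.27M = 612 and 0.551N + M = 448.
Substituting M = 448 - 0.551N into the first: N(1 - 1.27·0.551) = 612 - 1.27·448.
So N* = 43/0.3 = 143, and then M* = 448 - 0.551·143 = 369.

N* ≈ 143, M* ≈ 369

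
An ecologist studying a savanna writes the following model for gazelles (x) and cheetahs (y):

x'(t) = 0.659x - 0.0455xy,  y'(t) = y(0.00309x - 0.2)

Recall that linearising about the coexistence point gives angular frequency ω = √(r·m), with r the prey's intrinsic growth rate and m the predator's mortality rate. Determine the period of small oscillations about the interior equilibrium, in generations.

T ≈ 17.3 generations

Here r = 0.659 and m = 0.2, so r·m = 0.132.
ω = √0.132 = 0.363 per generation, hence T = 2π/ω ≈ 17.3 generations.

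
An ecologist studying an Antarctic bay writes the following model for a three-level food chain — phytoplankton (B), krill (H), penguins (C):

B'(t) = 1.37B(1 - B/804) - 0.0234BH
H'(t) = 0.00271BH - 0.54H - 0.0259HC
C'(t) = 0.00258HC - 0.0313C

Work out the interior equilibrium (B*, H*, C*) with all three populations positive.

From dC/dt = 0: 0.00258H* = 0.0313, so H* = 12.1.
From dB/dt = 0: 1.37(1 - B*/804) = 0.0234·12.1, giving B* = 804·(1 - 0.207) = 637.
From dH/dt = 0: 0.00271·637 - 0.54 = 0.0259C*, so C* = 1.19/0.0259 = 45.8.

B* ≈ 637, H* ≈ 12.1, C* ≈ 45.8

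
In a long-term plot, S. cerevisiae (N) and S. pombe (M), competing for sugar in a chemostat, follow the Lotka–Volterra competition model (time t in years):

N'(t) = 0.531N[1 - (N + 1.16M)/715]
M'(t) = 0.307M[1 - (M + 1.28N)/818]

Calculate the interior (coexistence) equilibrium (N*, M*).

Setting both brackets to zero gives the nullclines N + 1.16M = 715 and 1.28N + M = 818.
Substituting M = 818 - 1.28N into the first: N(1 - 1.16·1.28) = 715 - 1.16·818.
So N* = -234/-0.485 = 482, and then M* = 818 - 1.28·482 = 200.

N* ≈ 482, M* ≈ 200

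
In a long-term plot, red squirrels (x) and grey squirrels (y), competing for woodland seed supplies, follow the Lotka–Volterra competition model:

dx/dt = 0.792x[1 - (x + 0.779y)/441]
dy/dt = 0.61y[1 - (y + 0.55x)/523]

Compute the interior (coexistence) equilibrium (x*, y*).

Setting both brackets to zero gives the nullclines x + 0.779y = 441 and 0.55x + y = 523.
Substituting y = 523 - 0.55x into the first: x(1 - 0.779·0.55) = 441 - 0.779·523.
So x* = 33.6/0.572 = 58.8, and then y* = 523 - 0.55·58.8 = 491.

x* ≈ 58.8, y* ≈ 491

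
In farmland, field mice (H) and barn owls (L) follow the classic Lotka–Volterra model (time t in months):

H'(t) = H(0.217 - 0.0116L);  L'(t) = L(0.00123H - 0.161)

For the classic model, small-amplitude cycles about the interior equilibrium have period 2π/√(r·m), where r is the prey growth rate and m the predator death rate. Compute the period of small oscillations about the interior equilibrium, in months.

Here r = 0.217 and m = 0.161, so r·m = 0.0349.
ω = √0.0349 = 0.187 per month, hence T = 2π/ω ≈ 33.6 months.

T ≈ 33.6 months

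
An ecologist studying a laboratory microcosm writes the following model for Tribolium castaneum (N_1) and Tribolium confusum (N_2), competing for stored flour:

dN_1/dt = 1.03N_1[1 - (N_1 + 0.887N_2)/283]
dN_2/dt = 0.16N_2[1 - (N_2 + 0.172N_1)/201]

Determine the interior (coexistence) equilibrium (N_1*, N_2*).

Setting both brackets to zero gives the nullclines N_1 + 0.887N_2 = 283 and 0.172N_1 + N_2 = 201.
Substituting N_2 = 201 - 0.172N_1 into the first: N_1(1 - 0.887·0.172) = 283 - 0.887·201.
So N_1* = 105/0.847 = 124, and then N_2* = 201 - 0.172·124 = 180.

N_1* ≈ 124, N_2* ≈ 180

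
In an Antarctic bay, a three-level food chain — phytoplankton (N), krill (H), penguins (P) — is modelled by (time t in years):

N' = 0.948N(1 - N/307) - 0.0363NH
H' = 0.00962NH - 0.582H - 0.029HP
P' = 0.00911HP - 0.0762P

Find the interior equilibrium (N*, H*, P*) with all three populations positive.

N* ≈ 209, H* ≈ 8.36, P* ≈ 49.2

From dP/dt = 0: 0.00911H* = 0.0762, so H* = 8.36.
From dN/dt = 0: 0.948(1 - N*/307) = 0.0363·8.36, giving N* = 307·(1 - 0.32) = 209.
From dH/dt = 0: 0.00962·209 - 0.582 = 0.029P*, so P* = 1.43/0.029 = 49.2.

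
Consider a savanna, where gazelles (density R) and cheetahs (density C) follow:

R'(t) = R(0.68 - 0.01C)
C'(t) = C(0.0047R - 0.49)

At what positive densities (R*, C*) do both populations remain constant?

Set dC/dt = 0 with C > 0: 0.0047R - 0.49 = 0, so R* = 0.49/0.0047 = 104.
Set dR/dt = 0 with R > 0: 0.68 - 0.01C = 0, so C* = 0.68/0.01 = 68.

R* ≈ 104, C* ≈ 68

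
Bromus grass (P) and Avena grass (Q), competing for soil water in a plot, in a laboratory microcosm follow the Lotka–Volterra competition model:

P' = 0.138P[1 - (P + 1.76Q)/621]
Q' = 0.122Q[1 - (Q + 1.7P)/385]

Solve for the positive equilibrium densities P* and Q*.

P* ≈ 28.4, Q* ≈ 337

Setting both brackets to zero gives the nullclines P + 1.76Q = 621 and 1.7P + Q = 385.
Substituting Q = 385 - 1.7P into the first: P(1 - 1.76·1.7) = 621 - 1.76·385.
So P* = -56.6/-1.99 = 28.4, and then Q* = 385 - 1.7·28.4 = 337.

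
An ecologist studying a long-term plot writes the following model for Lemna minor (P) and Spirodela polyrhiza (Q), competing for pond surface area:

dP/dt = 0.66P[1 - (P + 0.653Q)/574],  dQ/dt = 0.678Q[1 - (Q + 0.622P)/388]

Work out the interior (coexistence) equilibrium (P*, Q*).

P* ≈ 540, Q* ≈ 52.2

Setting both brackets to zero gives the nullclines P + 0.653Q = 574 and 0.622P + Q = 388.
Substituting Q = 388 - 0.622P into the first: P(1 - 0.653·0.622) = 574 - 0.653·388.
So P* = 321/0.594 = 540, and then Q* = 388 - 0.622·540 = 52.2.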